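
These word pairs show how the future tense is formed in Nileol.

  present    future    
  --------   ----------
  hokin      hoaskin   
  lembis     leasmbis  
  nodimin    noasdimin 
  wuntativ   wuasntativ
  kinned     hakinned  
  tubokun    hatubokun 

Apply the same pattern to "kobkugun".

hakobkugun

hokin and tubokun both end in -n yet inflect differently (hoaskin, hatubokun), so the final letter is not what conditions the rule; the last vowel is.
"kobkugun" has last vowel 'u'. The one such stem in the data (tubokun → hatubokun) adds the prefix ha-, so the same rule applies.
The other pattern: stems whose last vowel is 'i' insert -as- after the first vowel.
So kobkugun → hakobkugun.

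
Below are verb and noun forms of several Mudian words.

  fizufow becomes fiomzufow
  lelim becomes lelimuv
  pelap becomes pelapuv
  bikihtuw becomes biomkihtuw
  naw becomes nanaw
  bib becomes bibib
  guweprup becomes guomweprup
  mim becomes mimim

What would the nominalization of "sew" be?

mim and lelim both end in -m yet inflect differently (mimim, lelimuv), so the final letter is not what conditions the rule; the number of vowels is.
"sew" has 1 vowel. The stems with 1 vowel (bib → bibib, mim → mimim, naw → nanaw) repeat the first consonant+vowel as a prefix.
So sew → sesew.

sesew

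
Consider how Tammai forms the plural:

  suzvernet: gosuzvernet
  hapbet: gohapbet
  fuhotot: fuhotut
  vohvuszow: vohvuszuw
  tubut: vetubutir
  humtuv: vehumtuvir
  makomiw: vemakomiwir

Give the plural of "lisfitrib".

velisfitribir

"lisfitrib" has last vowel 'i'. The one such stem in the data (makomiw → vemakomiwir) adds ve- … -ir around the stem, so the same rule applies.
So lisfitrib → velisfitribir.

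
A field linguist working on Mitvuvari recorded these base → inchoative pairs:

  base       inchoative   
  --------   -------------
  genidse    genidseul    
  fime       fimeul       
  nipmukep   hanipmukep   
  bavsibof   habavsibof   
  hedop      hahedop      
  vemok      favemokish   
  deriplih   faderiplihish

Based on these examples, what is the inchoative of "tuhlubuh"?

fatuhlubuhish

genidse and nipmukep both have last vowel 'e' yet inflect differently (genidseul, hanipmukep), so the last vowel is not what conditions the rule; the final letter is.
"tuhlubuh" ends in -h. The one such stem in the data (deriplih → faderiplihish) adds fa- … -ish around the stem, so the same rule applies.
The other patterns: stems ending in -e add -ul; stems ending in -f or -p add the prefix ha-.
So tuhlubuh → fatuhlubuhish.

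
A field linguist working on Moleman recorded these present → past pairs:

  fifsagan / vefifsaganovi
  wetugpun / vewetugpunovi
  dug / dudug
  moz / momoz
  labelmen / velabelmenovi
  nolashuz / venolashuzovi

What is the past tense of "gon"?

gogon

moz and nolashuz both end in -z yet inflect differently (momoz, venolashuzovi), so the final letter is not what conditions the rule; the number of vowels is.
"gon" has 1 vowel. The stems with 1 vowel (dug → dudug, moz → momoz) repeat the first consonant+vowel as a prefix.
The other pattern: stems with 3 vowels add ve- … -ovi around the stem.
So gon → gogon.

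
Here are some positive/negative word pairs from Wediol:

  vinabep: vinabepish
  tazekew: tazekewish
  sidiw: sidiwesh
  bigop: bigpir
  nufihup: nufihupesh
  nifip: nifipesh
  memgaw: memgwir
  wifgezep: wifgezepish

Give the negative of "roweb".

rowebish

"roweb" has last vowel 'e'. The stems whose last vowel is 'e' (wifgezep → wifgezepish, tazekew → tazekewish, vinabep → vinabepish) add -ish.
So roweb → rowebish.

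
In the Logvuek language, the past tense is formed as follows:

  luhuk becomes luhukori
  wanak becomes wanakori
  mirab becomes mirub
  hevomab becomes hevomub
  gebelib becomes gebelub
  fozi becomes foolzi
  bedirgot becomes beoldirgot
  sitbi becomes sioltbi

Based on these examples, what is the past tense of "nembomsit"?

wanak and mirab both have last vowel 'a' yet inflect differently (wanakori, mirub), so the last vowel is not what conditions the rule; the final letter is.
"nembomsit" ends in -t. The one such stem in the data (bedirgot → beoldirgot) inserts -ol- after the first vowel (as do fozi, sitbi), so the same rule applies.
The other patterns: stems ending in -k add -ori; stems ending in -b change the last vowel to 'u'.
So nembomsit → neolmbomsit.

neolmbomsit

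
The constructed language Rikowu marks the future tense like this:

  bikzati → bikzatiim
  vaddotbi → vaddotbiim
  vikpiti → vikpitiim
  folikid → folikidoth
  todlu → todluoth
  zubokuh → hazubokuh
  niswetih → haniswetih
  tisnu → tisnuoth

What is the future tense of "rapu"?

niswetih and bikzati both have last vowel 'i' yet inflect differently (haniswetih, bikzatiim), so the last vowel is not what conditions the rule; the final letter is.
"rapu" ends in -u. The stems ending in -u (tisnu → tisnuoth, todlu → todluoth) add -oth.
The other patterns: stems ending in -h add the prefix ha-; stems ending in -i add -im.
So rapu → rapuoth.

rapuoth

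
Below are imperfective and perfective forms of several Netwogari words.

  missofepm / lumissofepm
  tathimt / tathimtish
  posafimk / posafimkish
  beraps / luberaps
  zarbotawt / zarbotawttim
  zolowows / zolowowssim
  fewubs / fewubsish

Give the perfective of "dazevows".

beraps and zolowows both end in -s yet inflect differently (luberaps, zolowowssim), so the final letter is not what conditions the rule; the second-to-last letter is.
"dazevows" has second-to-last letter 'w'. The stems whose second-to-last letter is 'w' (zarbotawt → zarbotawttim, zolowows → zolowowssim) double the final consonant and add -im.
So dazevows → dazevowssim.

dazevowssim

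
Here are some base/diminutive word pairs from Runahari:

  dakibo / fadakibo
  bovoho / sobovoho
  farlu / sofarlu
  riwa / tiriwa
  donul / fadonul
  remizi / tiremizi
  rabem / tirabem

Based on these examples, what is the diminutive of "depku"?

dakibo and bovoho both end in -o yet inflect differently (fadakibo, sobovoho), so the final letter is not what conditions the rule; the first letter is.
"depku" begins with d-. The stems beginning with d- (donul → fadonul, dakibo → fadakibo) add the prefix fa-.
The other patterns: stems beginning with r- add the prefix ti-; stems beginning with b- or f- add the prefix so-.
So depku → fadepku.

fadepku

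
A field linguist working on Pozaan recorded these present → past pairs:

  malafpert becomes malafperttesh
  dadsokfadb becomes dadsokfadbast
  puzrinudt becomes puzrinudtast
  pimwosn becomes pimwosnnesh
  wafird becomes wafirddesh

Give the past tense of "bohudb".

bohudbast

puzrinudt and malafpert both end in -t yet inflect differently (puzrinudtast, malafperttesh), so the final letter is not what conditions the rule; the second-to-last letter is.
"bohudb" has second-to-last letter 'd'. The stems whose second-to-last letter is 'd' (puzrinudt → puzrinudtast, dadsokfadb → dadsokfadbast) add -ast.
The other pattern: stems whose second-to-last letter is 'r' or 's' double the final consonant and add -esh.
So bohudb → bohudbast.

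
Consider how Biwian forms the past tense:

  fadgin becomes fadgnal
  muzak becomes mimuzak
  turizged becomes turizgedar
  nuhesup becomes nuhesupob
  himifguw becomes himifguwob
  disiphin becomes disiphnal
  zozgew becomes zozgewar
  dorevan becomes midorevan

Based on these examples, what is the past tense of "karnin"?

fadgin and dorevan both end in -n yet inflect differently (fadgnal, midorevan), so the final letter is not what conditions the rule; the last vowel is.
"karnin" has last vowel 'i'. The stems whose last vowel is 'i' (fadgin → fadgnal, disiphin → disiphnal) delete the last vowel and add -al.
So karnin → karnnal.

karnnal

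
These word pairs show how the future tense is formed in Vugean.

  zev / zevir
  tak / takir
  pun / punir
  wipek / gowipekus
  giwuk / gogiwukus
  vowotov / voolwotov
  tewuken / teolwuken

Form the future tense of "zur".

zurir

tak and wipek both end in -k yet inflect differently (takir, gowipekus), so the final letter is not what conditions the rule; the number of vowels is.
"zur" has 1 vowel. The stems with 1 vowel (zev → zevir, tak → takir, pun → punir) add -ir.
So zur → zurir.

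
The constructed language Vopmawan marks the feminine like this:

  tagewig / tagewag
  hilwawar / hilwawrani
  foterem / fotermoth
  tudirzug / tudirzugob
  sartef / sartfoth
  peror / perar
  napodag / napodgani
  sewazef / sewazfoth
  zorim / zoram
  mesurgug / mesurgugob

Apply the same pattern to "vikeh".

vikhoth

"vikeh" has last vowel 'e'. The stems whose last vowel is 'e' (sartef → sartfoth, foterem → fotermoth, sewazef → sewazfoth) delete the last vowel and add -oth.
The other patterns: stems whose last vowel is 'a' delete the last vowel and add -ani; stems whose last vowel is 'u' add -ob; stems whose last vowel is 'i' or 'o' change the last vowel to 'a'.
So vikeh → vikhoth.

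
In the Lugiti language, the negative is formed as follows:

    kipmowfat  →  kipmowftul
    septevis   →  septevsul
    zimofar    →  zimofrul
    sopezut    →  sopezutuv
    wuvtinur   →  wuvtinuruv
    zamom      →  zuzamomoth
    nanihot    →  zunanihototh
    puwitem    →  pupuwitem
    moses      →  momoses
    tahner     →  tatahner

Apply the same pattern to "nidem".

ninidem

"nidem" has last vowel 'e'. The stems whose last vowel is 'e' (puwitem → pupuwitem, moses → momoses, tahner → tatahner) repeat the first consonant+vowel as a prefix.
The other patterns: stems whose last vowel is 'a' or 'i' delete the last vowel and add -ul; stems whose last vowel is 'u' add -uv; stems whose last vowel is 'o' add zu- … -oth around the stem.
So nidem → ninidem.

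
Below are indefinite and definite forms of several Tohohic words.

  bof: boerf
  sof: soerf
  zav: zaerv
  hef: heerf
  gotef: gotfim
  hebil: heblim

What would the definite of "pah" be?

bof and gotef both end in -f yet inflect differently (boerf, gotfim), so the final letter is not what conditions the rule; the number of vowels is.
"pah" has 1 vowel. The stems with 1 vowel (bof → boerf, sof → soerf, zav → zaerv) insert -er- after the first vowel.
The other pattern: stems with 2 vowels delete the last vowel and add -im.
So pah → paerh.

paerh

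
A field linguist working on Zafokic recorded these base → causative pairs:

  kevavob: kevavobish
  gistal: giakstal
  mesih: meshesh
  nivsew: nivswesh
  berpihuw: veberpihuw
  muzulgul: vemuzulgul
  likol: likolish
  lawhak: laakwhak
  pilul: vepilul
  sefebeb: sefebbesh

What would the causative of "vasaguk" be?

vevasaguk

gistal and muzulgul both end in -l yet inflect differently (giakstal, vemuzulgul), so the final letter is not what conditions the rule; the last vowel is.
"vasaguk" has last vowel 'u'. The stems whose last vowel is 'u' (muzulgul → vemuzulgul, pilul → vepilul, berpihuw → veberpihuw) add the prefix ve-.
The other patterns: stems whose last vowel is 'e' or 'i' delete the last vowel and add -esh; stems whose last vowel is 'a' insert -ak- after the first vowel; stems whose last vowel is 'o' add -ish.
So vasaguk → vevasaguk.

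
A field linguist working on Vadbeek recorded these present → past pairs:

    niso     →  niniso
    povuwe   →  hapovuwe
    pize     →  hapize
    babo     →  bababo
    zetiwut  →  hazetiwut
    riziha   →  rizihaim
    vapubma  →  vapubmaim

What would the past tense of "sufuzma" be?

sufuzmaim

vapubma and zetiwut both have 3 vowels yet inflect differently (vapubmaim, hazetiwut), so the number of vowels is not what conditions the rule; the final letter is.
"sufuzma" ends in -a. The stems ending in -a (vapubma → vapubmaim, riziha → rizihaim) add -im.
So sufuzma → sufuzmaim.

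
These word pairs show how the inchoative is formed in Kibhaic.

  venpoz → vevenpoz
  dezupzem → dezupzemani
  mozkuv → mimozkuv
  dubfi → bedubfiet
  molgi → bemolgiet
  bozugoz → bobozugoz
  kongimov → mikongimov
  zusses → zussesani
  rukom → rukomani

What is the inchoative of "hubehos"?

hubehosani

"hubehos" ends in -s. The one such stem in the data (zusses → zussesani) adds -ani, so the same rule applies.
So hubehos → hubehosani.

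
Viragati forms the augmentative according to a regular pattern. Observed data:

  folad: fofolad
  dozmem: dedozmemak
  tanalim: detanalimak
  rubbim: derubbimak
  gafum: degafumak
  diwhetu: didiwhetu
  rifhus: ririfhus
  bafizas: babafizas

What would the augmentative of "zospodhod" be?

"zospodhod" ends in -d. The one such stem in the data (folad → fofolad) repeats the first consonant+vowel as a prefix (as do diwhetu, bafizas), so the same rule applies.
The other pattern: stems ending in -m add de- … -ak around the stem.
So zospodhod → zozospodhod.

zozospodhod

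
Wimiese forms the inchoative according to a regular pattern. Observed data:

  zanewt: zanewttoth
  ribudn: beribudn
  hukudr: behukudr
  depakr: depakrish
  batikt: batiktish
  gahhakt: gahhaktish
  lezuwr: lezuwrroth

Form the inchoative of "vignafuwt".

"vignafuwt" has second-to-last letter 'w'. The stems whose second-to-last letter is 'w' (zanewt → zanewttoth, lezuwr → lezuwrroth) double the final consonant and add -oth.
The other patterns: stems whose second-to-last letter is 'k' add -ish; stems whose second-to-last letter is 'd' add the prefix be-.
So vignafuwt → vignafuwttoth.

vignafuwttoth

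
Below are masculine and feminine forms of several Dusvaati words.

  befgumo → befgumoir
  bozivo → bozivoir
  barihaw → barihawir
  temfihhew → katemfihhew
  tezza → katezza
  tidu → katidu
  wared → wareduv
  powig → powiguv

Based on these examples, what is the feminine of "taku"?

barihaw and temfihhew both end in -w yet inflect differently (barihawir, katemfihhew), so the final letter is not what conditions the rule; the first letter is.
"taku" begins with t-. The stems beginning with t- (temfihhew → katemfihhew, tezza → katezza, tidu → katidu) add the prefix ka-.
So taku → kataku.

kataku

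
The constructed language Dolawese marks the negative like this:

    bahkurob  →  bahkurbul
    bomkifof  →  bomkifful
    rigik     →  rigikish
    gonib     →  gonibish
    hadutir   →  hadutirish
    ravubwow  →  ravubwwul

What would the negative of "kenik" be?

kenikish

bahkurob and gonib both end in -b yet inflect differently (bahkurbul, gonibish), so the final letter is not what conditions the rule; the last vowel is.
"kenik" has last vowel 'i'. The stems whose last vowel is 'i' (gonib → gonibish, hadutir → hadutirish, rigik → rigikish) add -ish.
The other pattern: stems whose last vowel is 'o' delete the last vowel and add -ul.
So kenik → kenikish.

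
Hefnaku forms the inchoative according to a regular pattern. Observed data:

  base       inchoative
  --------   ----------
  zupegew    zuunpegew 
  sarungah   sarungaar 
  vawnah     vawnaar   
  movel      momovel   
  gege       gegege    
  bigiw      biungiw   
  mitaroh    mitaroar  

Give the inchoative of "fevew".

movel and zupegew both have last vowel 'e' yet inflect differently (momovel, zuunpegew), so the last vowel is not what conditions the rule; the final letter is.
"fevew" ends in -w. The stems ending in -w (zupegew → zuunpegew, bigiw → biungiw) insert -un- after the first vowel.
The other patterns: stems ending in -h drop the final letter and add -ar; stems ending in -e or -l repeat the first consonant+vowel as a prefix.
So fevew → feunvew.

feunvew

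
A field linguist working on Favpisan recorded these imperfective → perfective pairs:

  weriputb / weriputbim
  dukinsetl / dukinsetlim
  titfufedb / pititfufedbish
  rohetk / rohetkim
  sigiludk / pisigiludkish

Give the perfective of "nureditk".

nureditkim

rohetk and sigiludk both end in -k yet inflect differently (rohetkim, pisigiludkish), so the final letter is not what conditions the rule; the second-to-last letter is.
"nureditk" has second-to-last letter 't'. The stems whose second-to-last letter is 't' (weriputb → weriputbim, dukinsetl → dukinsetlim, rohetk → rohetkim) add -im.
So nureditk → nureditkim.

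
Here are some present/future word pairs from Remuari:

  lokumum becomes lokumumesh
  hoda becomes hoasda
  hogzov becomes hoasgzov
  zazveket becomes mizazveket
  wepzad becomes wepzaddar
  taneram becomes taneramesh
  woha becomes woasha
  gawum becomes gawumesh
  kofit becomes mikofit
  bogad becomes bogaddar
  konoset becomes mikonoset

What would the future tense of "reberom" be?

taneram and wepzad both have last vowel 'a' yet inflect differently (taneramesh, wepzaddar), so the last vowel is not what conditions the rule; the final letter is.
"reberom" ends in -m. The stems ending in -m (gawum → gawumesh, lokumum → lokumumesh, taneram → taneramesh) add -esh.
The other patterns: stems ending in -t add the prefix mi-; stems ending in -d double the final consonant and add -ar; stems ending in -a or -v insert -as- after the first vowel.
So reberom → reberomesh.

reberomesh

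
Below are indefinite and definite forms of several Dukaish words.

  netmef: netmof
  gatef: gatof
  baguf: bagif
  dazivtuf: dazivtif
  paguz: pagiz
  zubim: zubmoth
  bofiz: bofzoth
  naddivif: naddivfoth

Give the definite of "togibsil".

togibsloth

netmef and baguf both end in -f yet inflect differently (netmof, bagif), so the final letter is not what conditions the rule; the last vowel is.
"togibsil" has last vowel 'i'. The stems whose last vowel is 'i' (zubim → zubmoth, bofiz → bofzoth, naddivif → naddivfoth) delete the last vowel and add -oth.
The other patterns: stems whose last vowel is 'e' change the last vowel to 'o'; stems whose last vowel is 'u' change the last vowel to 'i'.
So togibsil → togibsloth.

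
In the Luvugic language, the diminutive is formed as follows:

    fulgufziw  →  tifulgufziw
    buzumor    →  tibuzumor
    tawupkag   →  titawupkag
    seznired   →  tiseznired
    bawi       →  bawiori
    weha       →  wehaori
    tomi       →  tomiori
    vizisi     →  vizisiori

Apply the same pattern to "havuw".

tihavuw

"havuw" ends in a consonant. The stems ending in a consonant (fulgufziw → tifulgufziw, buzumor → tibuzumor, tawupkag → titawupkag) add the prefix ti-.
The other pattern: stems ending in a vowel add -ori.
So havuw → tihavuw.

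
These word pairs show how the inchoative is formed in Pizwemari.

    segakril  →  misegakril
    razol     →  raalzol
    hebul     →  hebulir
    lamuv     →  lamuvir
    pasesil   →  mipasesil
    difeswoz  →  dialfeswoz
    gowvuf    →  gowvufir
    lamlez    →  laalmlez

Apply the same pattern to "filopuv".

filopuvir

pasesil and hebul both end in -l yet inflect differently (mipasesil, hebulir), so the final letter is not what conditions the rule; the last vowel is.
"filopuv" has last vowel 'u'. The stems whose last vowel is 'u' (hebul → hebulir, gowvuf → gowvufir, lamuv → lamuvir) add -ir.
So filopuv → filopuvir.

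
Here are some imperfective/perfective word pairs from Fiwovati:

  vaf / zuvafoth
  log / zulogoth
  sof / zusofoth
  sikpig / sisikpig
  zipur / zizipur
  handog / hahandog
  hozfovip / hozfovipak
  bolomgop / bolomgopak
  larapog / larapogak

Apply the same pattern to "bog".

log and sikpig both end in -g yet inflect differently (zulogoth, sisikpig), so the final letter is not what conditions the rule; the number of vowels is.
"bog" has 1 vowel. The stems with 1 vowel (vaf → zuvafoth, log → zulogoth, sof → zusofoth) add zu- … -oth around the stem.
So bog → zubogoth.

zubogoth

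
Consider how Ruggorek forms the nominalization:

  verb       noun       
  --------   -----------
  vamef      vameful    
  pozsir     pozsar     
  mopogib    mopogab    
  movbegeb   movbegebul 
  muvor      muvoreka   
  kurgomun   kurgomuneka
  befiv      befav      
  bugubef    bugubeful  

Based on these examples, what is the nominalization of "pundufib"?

mopogib and movbegeb both end in -b yet inflect differently (mopogab, movbegebul), so the final letter is not what conditions the rule; the last vowel is.
"pundufib" has last vowel 'i'. The stems whose last vowel is 'i' (pozsir → pozsar, befiv → befav, mopogib → mopogab) change the last vowel to 'a'.
So pundufib → pundufab.

pundufab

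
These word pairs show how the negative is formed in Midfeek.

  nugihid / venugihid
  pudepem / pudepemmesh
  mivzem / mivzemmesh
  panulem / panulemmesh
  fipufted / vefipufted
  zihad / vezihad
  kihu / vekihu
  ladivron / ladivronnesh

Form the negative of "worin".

worinnesh

fipufted and mivzem both have last vowel 'e' yet inflect differently (vefipufted, mivzemmesh), so the last vowel is not what conditions the rule; the final letter is.
"worin" ends in -n. The one such stem in the data (ladivron → ladivronnesh) doubles the final consonant and adds -esh (as do mivzem, pudepem), so the same rule applies.
So worin → worinnesh.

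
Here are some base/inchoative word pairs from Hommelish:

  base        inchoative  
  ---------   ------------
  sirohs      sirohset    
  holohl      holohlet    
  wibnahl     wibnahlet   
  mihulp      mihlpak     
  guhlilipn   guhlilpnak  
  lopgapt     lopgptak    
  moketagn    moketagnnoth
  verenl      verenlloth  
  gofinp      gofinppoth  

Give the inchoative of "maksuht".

guhlilipn and moketagn both end in -n yet inflect differently (guhlilpnak, moketagnnoth), so the final letter is not what conditions the rule; the second-to-last letter is.
"maksuht" has second-to-last letter 'h'. The stems whose second-to-last letter is 'h' (sirohs → sirohset, holohl → holohlet, wibnahl → wibnahlet) add -et.
The other patterns: stems whose second-to-last letter is 'l' or 'p' delete the last vowel and add -ak; stems whose second-to-last letter is 'g' or 'n' double the final consonant and add -oth.
So maksuht → maksuhtet.

maksuhtet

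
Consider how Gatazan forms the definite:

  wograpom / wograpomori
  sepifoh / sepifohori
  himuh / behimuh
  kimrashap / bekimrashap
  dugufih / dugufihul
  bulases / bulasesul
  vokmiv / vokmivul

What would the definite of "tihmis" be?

tihmisul

sepifoh and himuh both end in -h yet inflect differently (sepifohori, behimuh), so the final letter is not what conditions the rule; the last vowel is.
"tihmis" has last vowel 'i'. The stems whose last vowel is 'i' (dugufih → dugufihul, vokmiv → vokmivul) add -ul.
So tihmis → tihmisul.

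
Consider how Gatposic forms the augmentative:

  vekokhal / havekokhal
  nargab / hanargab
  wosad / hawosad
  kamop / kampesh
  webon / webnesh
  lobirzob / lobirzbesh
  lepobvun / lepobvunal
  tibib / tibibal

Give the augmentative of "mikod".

mikdesh

nargab and lobirzob both end in -b yet inflect differently (hanargab, lobirzbesh), so the final letter is not what conditions the rule; the last vowel is.
"mikod" has last vowel 'o'. The stems whose last vowel is 'o' (kamop → kampesh, webon → webnesh, lobirzob → lobirzbesh) delete the last vowel and add -esh.
The other patterns: stems whose last vowel is 'a' add the prefix ha-; stems whose last vowel is 'i' or 'u' add -al.
So mikod → mikdesh.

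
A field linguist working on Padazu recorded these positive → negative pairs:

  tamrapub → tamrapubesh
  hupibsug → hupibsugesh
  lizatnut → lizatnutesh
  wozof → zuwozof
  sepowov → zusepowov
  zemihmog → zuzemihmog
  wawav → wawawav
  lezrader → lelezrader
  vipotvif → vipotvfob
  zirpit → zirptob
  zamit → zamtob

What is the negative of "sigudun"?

hupibsug and zemihmog both end in -g yet inflect differently (hupibsugesh, zuzemihmog), so the final letter is not what conditions the rule; the last vowel is.
"sigudun" has last vowel 'u'. The stems whose last vowel is 'u' (tamrapub → tamrapubesh, hupibsug → hupibsugesh, lizatnut → lizatnutesh) add -esh.
So sigudun → sigudunesh.

sigudunesh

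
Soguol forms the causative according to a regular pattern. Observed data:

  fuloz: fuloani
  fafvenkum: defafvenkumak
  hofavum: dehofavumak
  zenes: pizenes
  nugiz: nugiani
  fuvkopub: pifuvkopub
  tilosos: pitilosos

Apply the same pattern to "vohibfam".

hofavum and fuvkopub both have last vowel 'u' yet inflect differently (dehofavumak, pifuvkopub), so the last vowel is not what conditions the rule; the final letter is.
"vohibfam" ends in -m. The stems ending in -m (hofavum → dehofavumak, fafvenkum → defafvenkumak) add de- … -ak around the stem.
So vohibfam → devohibfamak.

devohibfamak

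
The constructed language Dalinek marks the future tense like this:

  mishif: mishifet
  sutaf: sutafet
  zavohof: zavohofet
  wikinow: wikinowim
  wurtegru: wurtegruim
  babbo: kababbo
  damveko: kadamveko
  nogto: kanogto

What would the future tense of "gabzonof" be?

"gabzonof" ends in -f. The stems ending in -f (mishif → mishifet, sutaf → sutafet, zavohof → zavohofet) add -et.
So gabzonof → gabzonofet.

gabzonofet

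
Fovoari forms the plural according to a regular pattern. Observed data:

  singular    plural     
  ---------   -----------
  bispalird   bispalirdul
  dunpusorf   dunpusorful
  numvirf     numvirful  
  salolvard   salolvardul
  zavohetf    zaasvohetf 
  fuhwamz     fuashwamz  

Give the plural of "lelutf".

dunpusorf and zavohetf both end in -f yet inflect differently (dunpusorful, zaasvohetf), so the final letter is not what conditions the rule; the second-to-last letter is.
"lelutf" has second-to-last letter 't'. The one such stem in the data (zavohetf → zaasvohetf) inserts -as- after the first vowel (as does fuhwamz), so the same rule applies.
So lelutf → leaslutf.

leaslutf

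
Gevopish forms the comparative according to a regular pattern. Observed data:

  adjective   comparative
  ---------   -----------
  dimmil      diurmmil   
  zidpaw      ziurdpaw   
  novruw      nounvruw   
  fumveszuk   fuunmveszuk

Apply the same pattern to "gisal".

giursal

novruw and zidpaw both end in -w yet inflect differently (nounvruw, ziurdpaw), so the final letter is not what conditions the rule; the last vowel is.
"gisal" has last vowel 'a'. The one such stem in the data (zidpaw → ziurdpaw) inserts -ur- after the first vowel (as does dimmil), so the same rule applies.
The other pattern: stems whose last vowel is 'u' insert -un- after the first vowel.
So gisal → giursal.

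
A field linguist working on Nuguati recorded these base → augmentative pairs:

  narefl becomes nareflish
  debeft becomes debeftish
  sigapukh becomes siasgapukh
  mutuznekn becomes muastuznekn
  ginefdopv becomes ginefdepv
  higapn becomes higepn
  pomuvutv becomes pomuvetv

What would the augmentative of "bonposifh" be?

bonposifhish

mutuznekn and higapn both end in -n yet inflect differently (muastuznekn, higepn), so the final letter is not what conditions the rule; the second-to-last letter is.
"bonposifh" has second-to-last letter 'f'. The stems whose second-to-last letter is 'f' (narefl → nareflish, debeft → debeftish) add -ish.
So bonposifh → bonposifhish.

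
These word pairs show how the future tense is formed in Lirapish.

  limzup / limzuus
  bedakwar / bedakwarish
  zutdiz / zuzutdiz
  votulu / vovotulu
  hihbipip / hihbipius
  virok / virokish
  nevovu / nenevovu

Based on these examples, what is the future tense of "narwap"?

narwaus

limzup and votulu both have last vowel 'u' yet inflect differently (limzuus, vovotulu), so the last vowel is not what conditions the rule; the final letter is.
"narwap" ends in -p. The stems ending in -p (limzup → limzuus, hihbipip → hihbipius) drop the final letter and add -us.
So narwap → narwaus.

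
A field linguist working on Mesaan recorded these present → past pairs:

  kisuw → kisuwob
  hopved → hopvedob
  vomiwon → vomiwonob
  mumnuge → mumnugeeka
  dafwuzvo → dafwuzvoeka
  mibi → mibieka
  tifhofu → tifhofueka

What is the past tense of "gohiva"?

"gohiva" ends in a vowel. The stems ending in a vowel (mumnuge → mumnugeeka, tifhofu → tifhofueka, mibi → mibieka) add -eka.
So gohiva → gohivaeka.

gohivaeka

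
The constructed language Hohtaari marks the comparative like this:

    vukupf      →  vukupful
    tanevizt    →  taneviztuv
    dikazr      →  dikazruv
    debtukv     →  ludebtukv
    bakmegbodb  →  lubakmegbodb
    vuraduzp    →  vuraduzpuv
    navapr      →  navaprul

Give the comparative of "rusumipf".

rusumipful

dikazr and navapr both end in -r yet inflect differently (dikazruv, navaprul), so the final letter is not what conditions the rule; the second-to-last letter is.
"rusumipf" has second-to-last letter 'p'. The stems whose second-to-last letter is 'p' (navapr → navaprul, vukupf → vukupful) add -ul.
The other patterns: stems whose second-to-last letter is 'z' add -uv; stems whose second-to-last letter is 'd' or 'k' add the prefix lu-.
So rusumipf → rusumipful.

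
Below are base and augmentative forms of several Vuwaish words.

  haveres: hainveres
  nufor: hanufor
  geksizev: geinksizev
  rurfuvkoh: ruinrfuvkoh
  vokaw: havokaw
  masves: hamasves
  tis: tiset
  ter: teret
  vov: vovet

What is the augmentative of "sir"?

siret

ter and nufor both end in -r yet inflect differently (teret, hanufor), so the final letter is not what conditions the rule; the number of vowels is.
"sir" has 1 vowel. The stems with 1 vowel (vov → vovet, tis → tiset, ter → teret) add -et.
So sir → siret.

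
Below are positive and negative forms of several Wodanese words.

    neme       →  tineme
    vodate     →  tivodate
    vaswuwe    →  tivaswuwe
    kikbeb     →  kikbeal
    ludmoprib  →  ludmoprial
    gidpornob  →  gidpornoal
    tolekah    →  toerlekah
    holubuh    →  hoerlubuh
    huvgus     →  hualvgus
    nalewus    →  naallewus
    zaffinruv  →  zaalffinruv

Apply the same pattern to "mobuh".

neme and kikbeb both have last vowel 'e' yet inflect differently (tineme, kikbeal), so the last vowel is not what conditions the rule; the final letter is.
"mobuh" ends in -h. The stems ending in -h (tolekah → toerlekah, holubuh → hoerlubuh) insert -er- after the first vowel.
So mobuh → moerbuh.

moerbuh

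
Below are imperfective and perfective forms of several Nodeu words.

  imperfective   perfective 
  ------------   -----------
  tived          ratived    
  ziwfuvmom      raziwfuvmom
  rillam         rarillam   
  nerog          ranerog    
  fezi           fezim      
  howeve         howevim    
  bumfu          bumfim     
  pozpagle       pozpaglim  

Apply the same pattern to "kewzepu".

tived and howeve both have last vowel 'e' yet inflect differently (ratived, howevim), so the last vowel is not what conditions the rule; whether the stem ends in a vowel or a consonant is.
"kewzepu" ends in a vowel. The stems ending in a vowel (fezi → fezim, howeve → howevim, bumfu → bumfim) drop the final letter and add -im.
The other pattern: stems ending in a consonant add the prefix ra-.
So kewzepu → kewzepim.

kewzepim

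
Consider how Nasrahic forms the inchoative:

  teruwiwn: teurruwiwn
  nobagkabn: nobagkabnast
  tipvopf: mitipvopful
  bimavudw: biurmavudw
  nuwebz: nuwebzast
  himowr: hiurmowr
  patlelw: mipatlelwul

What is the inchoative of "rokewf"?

rourkewf

"rokewf" has second-to-last letter 'w'. The stems whose second-to-last letter is 'w' (himowr → hiurmowr, teruwiwn → teurruwiwn) insert -ur- after the first vowel.
The other patterns: stems whose second-to-last letter is 'b' add -ast; stems whose second-to-last letter is 'l' or 'p' add mi- … -ul around the stem.
So rokewf → rourkewf.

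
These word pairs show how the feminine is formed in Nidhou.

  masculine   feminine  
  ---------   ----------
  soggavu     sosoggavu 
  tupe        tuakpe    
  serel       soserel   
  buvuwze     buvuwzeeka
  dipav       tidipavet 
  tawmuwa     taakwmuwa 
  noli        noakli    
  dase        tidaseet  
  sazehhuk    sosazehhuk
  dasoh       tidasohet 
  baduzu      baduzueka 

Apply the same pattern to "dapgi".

tidapgiet

"dapgi" begins with d-. The stems beginning with d- (dasoh → tidasohet, dipav → tidipavet, dase → tidaseet) add ti- … -et around the stem.
So dapgi → tidapgiet.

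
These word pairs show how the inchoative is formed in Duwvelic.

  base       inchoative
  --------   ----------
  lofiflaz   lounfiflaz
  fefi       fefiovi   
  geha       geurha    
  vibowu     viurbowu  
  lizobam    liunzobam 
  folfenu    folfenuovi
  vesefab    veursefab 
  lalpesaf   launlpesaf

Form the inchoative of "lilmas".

liunlmas

folfenu and vibowu both end in -u yet inflect differently (folfenuovi, viurbowu), so the final letter is not what conditions the rule; the first letter is.
"lilmas" begins with l-. The stems beginning with l- (lofiflaz → lounfiflaz, lizobam → liunzobam, lalpesaf → launlpesaf) insert -un- after the first vowel.
So lilmas → liunlmas.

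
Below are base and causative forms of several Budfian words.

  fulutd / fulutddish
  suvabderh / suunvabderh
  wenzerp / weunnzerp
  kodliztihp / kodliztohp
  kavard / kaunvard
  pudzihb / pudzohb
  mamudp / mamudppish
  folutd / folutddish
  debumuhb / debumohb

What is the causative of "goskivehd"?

kodliztihp and wenzerp both end in -p yet inflect differently (kodliztohp, weunnzerp), so the final letter is not what conditions the rule; the second-to-last letter is.
"goskivehd" has second-to-last letter 'h'. The stems whose second-to-last letter is 'h' (kodliztihp → kodliztohp, debumuhb → debumohb, pudzihb → pudzohb) change the last vowel to 'o'.
The other patterns: stems whose second-to-last letter is 'r' insert -un- after the first vowel; stems whose second-to-last letter is 'd' or 't' double the final consonant and add -ish.
So goskivehd → goskivohd.

goskivohd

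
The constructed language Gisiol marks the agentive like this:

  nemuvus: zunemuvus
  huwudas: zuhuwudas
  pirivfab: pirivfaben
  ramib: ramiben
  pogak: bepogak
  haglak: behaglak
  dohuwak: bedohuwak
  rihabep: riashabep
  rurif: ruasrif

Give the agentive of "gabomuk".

begabomuk

"gabomuk" ends in -k. The stems ending in -k (pogak → bepogak, haglak → behaglak, dohuwak → bedohuwak) add the prefix be-.
The other patterns: stems ending in -s add the prefix zu-; stems ending in -b add -en; stems ending in -f or -p insert -as- after the first vowel.
So gabomuk → begabomuk.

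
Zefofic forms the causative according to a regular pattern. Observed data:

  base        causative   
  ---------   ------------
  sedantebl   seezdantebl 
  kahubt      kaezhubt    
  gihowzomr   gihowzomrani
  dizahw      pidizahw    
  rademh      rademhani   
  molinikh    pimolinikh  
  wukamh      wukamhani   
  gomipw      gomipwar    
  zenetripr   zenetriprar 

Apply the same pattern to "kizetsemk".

kizetsemkani

"kizetsemk" has second-to-last letter 'm'. The stems whose second-to-last letter is 'm' (gihowzomr → gihowzomrani, wukamh → wukamhani, rademh → rademhani) add -ani.
The other patterns: stems whose second-to-last letter is 'p' add -ar; stems whose second-to-last letter is 'b' insert -ez- after the first vowel; stems whose second-to-last letter is 'h' or 'k' add the prefix pi-.
So kizetsemk → kizetsemkani.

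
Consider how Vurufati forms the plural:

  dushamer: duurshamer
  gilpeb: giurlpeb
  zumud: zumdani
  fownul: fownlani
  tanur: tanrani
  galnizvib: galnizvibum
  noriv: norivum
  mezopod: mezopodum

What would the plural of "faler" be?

dushamer and tanur both end in -r yet inflect differently (duurshamer, tanrani), so the final letter is not what conditions the rule; the last vowel is.
"faler" has last vowel 'e'. The stems whose last vowel is 'e' (dushamer → duurshamer, gilpeb → giurlpeb) insert -ur- after the first vowel.
So faler → faurler.

faurler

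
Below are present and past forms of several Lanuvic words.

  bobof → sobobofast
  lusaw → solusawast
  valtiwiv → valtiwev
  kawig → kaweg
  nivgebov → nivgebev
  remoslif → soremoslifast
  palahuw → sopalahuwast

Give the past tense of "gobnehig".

remoslif and kawig both have last vowel 'i' yet inflect differently (soremoslifast, kaweg), so the last vowel is not what conditions the rule; the final letter is.
"gobnehig" ends in -g. The one such stem in the data (kawig → kaweg) changes the last vowel to 'e' (as do valtiwiv, nivgebov), so the same rule applies.
The other pattern: stems ending in -f or -w add so- … -ast around the stem.
So gobnehig → gobneheg.

gobneheg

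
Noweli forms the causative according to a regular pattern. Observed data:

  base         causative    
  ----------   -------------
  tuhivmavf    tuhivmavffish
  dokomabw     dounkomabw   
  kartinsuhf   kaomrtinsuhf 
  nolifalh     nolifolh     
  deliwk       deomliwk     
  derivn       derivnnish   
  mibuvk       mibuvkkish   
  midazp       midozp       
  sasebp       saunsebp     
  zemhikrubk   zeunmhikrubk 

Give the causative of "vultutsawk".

zemhikrubk and deliwk both end in -k yet inflect differently (zeunmhikrubk, deomliwk), so the final letter is not what conditions the rule; the second-to-last letter is.
"vultutsawk" has second-to-last letter 'w'. The one such stem in the data (deliwk → deomliwk) inserts -om- after the first vowel (as does kartinsuhf), so the same rule applies.
The other patterns: stems whose second-to-last letter is 'b' insert -un- after the first vowel; stems whose second-to-last letter is 'v' double the final consonant and add -ish; stems whose second-to-last letter is 'l' or 'z' change the last vowel to 'o'.
So vultutsawk → vuomltutsawk.

vuomltutsawk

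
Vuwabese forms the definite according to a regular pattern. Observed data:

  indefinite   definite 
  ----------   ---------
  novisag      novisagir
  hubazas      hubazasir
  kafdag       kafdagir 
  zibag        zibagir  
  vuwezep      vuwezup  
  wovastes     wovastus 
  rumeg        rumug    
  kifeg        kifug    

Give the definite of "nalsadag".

hubazas and wovastes both end in -s yet inflect differently (hubazasir, wovastus), so the final letter is not what conditions the rule; the last vowel is.
"nalsadag" has last vowel 'a'. The stems whose last vowel is 'a' (novisag → novisagir, hubazas → hubazasir, kafdag → kafdagir) add -ir.
The other pattern: stems whose last vowel is 'e' change the last vowel to 'u'.
So nalsadag → nalsadagir.

nalsadagir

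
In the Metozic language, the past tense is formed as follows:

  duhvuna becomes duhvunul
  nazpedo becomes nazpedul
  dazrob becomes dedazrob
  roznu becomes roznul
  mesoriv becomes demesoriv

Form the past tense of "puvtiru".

puvtirul

dazrob and nazpedo both have last vowel 'o' yet inflect differently (dedazrob, nazpedul), so the last vowel is not what conditions the rule; whether the stem ends in a vowel or a consonant is.
"puvtiru" ends in a vowel. The stems ending in a vowel (roznu → roznul, nazpedo → nazpedul, duhvuna → duhvunul) drop the final letter and add -ul.
The other pattern: stems ending in a consonant add the prefix de-.
So puvtiru → puvtirul.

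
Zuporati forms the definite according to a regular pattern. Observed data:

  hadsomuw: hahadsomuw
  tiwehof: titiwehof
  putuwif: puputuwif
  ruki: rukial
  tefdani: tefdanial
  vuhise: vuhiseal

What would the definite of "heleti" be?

putuwif and ruki both have last vowel 'i' yet inflect differently (puputuwif, rukial), so the last vowel is not what conditions the rule; whether the stem ends in a vowel or a consonant is.
"heleti" ends in a vowel. The stems ending in a vowel (ruki → rukial, tefdani → tefdanial, vuhise → vuhiseal) add -al.
The other pattern: stems ending in a consonant repeat the first consonant+vowel as a prefix.
So heleti → heletial.

heletial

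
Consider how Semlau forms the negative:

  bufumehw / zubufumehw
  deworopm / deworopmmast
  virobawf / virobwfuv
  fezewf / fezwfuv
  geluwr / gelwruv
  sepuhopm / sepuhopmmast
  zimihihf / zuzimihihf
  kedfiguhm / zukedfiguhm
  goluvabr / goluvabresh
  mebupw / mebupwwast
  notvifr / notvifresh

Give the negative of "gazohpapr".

gazohpaprrast

deworopm and kedfiguhm both end in -m yet inflect differently (deworopmmast, zukedfiguhm), so the final letter is not what conditions the rule; the second-to-last letter is.
"gazohpapr" has second-to-last letter 'p'. The stems whose second-to-last letter is 'p' (mebupw → mebupwwast, deworopm → deworopmmast, sepuhopm → sepuhopmmast) double the final consonant and add -ast.
The other patterns: stems whose second-to-last letter is 'w' delete the last vowel and add -uv; stems whose second-to-last letter is 'h' add the prefix zu-; stems whose second-to-last letter is 'b' or 'f' add -esh.
So gazohpapr → gazohpaprrast.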